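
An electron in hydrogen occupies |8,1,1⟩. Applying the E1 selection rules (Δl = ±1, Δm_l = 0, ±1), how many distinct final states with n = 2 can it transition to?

1

E1 requires Δl = ±1, so l_f ∈ {0, 2}; with 0 ≤ l_f ≤ n_f−1 = 1, the allowed l_f values are {0}.
For l_f = 0: m_f ∈ {m_i−1, m_i, m_i+1} ∩ [−0, 0] = {0} → 1 state.
Total: 1.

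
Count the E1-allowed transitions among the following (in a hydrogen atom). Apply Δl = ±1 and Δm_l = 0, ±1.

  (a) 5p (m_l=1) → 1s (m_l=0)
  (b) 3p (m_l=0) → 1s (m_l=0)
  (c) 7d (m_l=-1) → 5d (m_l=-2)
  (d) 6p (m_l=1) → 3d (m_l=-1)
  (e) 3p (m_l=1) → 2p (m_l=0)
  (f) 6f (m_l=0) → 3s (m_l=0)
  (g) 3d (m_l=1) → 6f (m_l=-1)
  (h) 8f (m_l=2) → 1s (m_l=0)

(a) allowed
(b) allowed
(c) forbidden — Δl = +0 (E1 requires Δl = ±1)
(d) forbidden — Δm_l = -2 (E1 requires Δm_l = 0, ±1)
(e) forbidden — Δl = +0 (E1 requires Δl = ±1)
(f) forbidden — Δl = -3 (E1 requires Δl = ±1)
(g) forbidden — Δm_l = -2 (E1 requires Δm_l = 0, ±1)
(h) forbidden — Δl = -3 (E1 requires Δl = ±1); Δm_l = -2 (E1 requires Δm_l = 0, ±1)
Total allowed: 2 of 8.

2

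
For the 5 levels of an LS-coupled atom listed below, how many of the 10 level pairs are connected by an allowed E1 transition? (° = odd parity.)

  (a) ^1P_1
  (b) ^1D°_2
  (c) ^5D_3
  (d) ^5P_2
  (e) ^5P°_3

(a)–(b): allowed.
(a)–(c): forbidden (parity, ΔS, ΔJ).
(a)–(d): forbidden (parity, ΔS).
(a)–(e): forbidden (ΔS, ΔJ).
(b)–(c): forbidden (ΔS).
(b)–(d): forbidden (ΔS).
(b)–(e): forbidden (parity, ΔS).
(c)–(d): forbidden (parity).
(c)–(e): allowed.
(d)–(e): allowed.
Allowed pairs: 3 of 10.

3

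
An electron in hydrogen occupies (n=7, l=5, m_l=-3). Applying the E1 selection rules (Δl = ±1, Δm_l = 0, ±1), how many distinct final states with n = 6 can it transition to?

E1 requires Δl = ±1, so l_f ∈ {4, 6}; with 0 ≤ l_f ≤ n_f−1 = 5, the allowed l_f values are {4}.
For l_f = 4: m_f ∈ {m_i−1, m_i, m_i+1} ∩ [−4, 4] = {-4, -3, -2} → 3 states.
Total: 3.

3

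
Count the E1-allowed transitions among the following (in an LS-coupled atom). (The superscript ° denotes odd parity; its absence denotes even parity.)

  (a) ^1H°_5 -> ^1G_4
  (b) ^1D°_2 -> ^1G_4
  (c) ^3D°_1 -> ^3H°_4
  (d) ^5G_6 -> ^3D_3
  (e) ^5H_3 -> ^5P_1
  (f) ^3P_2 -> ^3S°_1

(a) allowed
(b) forbidden (ΔL, ΔJ fail)
(c) forbidden (parity, ΔL, ΔJ fail)
(d) forbidden (parity, ΔS, ΔL, ΔJ fail)
(e) forbidden (parity, ΔL, ΔJ fail)
(f) allowed
Total allowed: 2 of 6.

2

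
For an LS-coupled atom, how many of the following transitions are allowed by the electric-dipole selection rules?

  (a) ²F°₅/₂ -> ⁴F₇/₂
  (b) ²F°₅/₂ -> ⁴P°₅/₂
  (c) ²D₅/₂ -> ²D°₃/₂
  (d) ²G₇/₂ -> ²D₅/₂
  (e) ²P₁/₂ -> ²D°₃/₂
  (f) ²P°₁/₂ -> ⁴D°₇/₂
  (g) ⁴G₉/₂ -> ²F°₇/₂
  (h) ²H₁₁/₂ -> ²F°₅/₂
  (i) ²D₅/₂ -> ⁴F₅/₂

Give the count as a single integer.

2

(a) forbidden (ΔS fails)
(b) forbidden (parity, ΔS, ΔL fail)
(c) allowed
(d) forbidden (parity, ΔL fail)
(e) allowed
(f) forbidden (parity, ΔS, ΔJ fail)
(g) forbidden (ΔS fails)
(h) forbidden (ΔL, ΔJ fail)
(i) forbidden (parity, ΔS fail)
Total allowed: 2 of 9.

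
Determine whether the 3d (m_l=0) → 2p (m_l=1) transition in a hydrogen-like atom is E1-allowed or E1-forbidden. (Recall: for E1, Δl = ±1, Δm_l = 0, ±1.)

Δl = 1 − 2 = -1; the E1 rule Δl = ±1 is ok.
m_l: 0 → 1 (Δm_l = +1). |Δm_l| ≤ 1 ok.
All E1 selection rules are satisfied.

allowed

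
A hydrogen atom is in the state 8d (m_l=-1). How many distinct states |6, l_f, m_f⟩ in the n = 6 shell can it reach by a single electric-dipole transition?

E1 requires Δl = ±1, so l_f ∈ {1, 3}; with 0 ≤ l_f ≤ n_f−1 = 5, the allowed l_f values are {1, 3}.
For l_f = 1: m_f ∈ {m_i−1, m_i, m_i+1} ∩ [−1, 1] = {-1, 0} → 2 states.
For l_f = 3: m_f ∈ {m_i−1, m_i, m_i+1} ∩ [−3, 3] = {-2, -1, 0} → 3 states.
Total: 5.

5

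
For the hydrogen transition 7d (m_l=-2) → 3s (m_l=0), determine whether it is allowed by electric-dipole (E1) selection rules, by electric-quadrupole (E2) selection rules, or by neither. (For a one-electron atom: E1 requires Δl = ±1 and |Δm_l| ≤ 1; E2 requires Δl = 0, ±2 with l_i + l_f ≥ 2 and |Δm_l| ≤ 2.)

Δl = 0 − 2 = -2; l_i + l_f = 2.
Δm_l = +2.
E1 (Δl = ±1, |Δm_l| ≤ 1): not satisfied.
E2 (Δl = 0,±2, l_i+l_f ≥ 2, |Δm_l| ≤ 2): satisfied.

E2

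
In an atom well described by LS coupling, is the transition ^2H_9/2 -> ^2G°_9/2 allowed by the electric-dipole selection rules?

allowed

ΔL = 0, ±1 (not L=0↔0): L: 5 → 4, ΔL = -1 — ✓.
ΔS = 0: S: 1/2 → 1/2 — ✓.
Parity must change: even → odd — ✓.
ΔJ = 0, ±1 (not J=0↔0): J: 9/2 → 9/2, ΔJ = +0 — ✓.
All four E1 rules are satisfied.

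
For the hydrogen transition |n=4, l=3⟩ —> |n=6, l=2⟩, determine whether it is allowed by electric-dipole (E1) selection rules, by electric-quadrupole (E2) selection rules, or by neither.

E1

Δl = 2 − 3 = -1; l_i + l_f = 5.
E1 (Δl = ±1): satisfied.
E2 (Δl = 0,±2, l_i+l_f ≥ 2): not satisfied.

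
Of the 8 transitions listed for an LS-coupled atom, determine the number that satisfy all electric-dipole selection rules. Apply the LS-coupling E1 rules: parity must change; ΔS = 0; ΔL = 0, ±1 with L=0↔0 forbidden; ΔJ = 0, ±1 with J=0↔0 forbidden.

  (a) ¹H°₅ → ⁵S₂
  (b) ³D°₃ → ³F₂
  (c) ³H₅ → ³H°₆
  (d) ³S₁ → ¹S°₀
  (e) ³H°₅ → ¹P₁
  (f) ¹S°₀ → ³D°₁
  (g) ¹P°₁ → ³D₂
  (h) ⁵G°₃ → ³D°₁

2

(a) forbidden (ΔS, ΔL, ΔJ fail)
(b) allowed
(c) allowed
(d) forbidden (ΔS, ΔL fail)
(e) forbidden (ΔS, ΔL, ΔJ fail)
(f) forbidden (parity, ΔS, ΔL fail)
(g) forbidden (ΔS fails)
(h) forbidden (parity, ΔS, ΔL, ΔJ fail)
Total allowed: 2 of 8.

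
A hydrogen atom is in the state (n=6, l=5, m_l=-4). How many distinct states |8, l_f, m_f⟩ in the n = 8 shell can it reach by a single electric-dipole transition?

E1 requires Δl = ±1, so l_f ∈ {4, 6}; with 0 ≤ l_f ≤ n_f−1 = 7, the allowed l_f values are {4, 6}.
For l_f = 4: m_f ∈ {m_i−1, m_i, m_i+1} ∩ [−4, 4] = {-4, -3} → 2 states.
For l_f = 6: m_f ∈ {m_i−1, m_i, m_i+1} ∩ [−6, 6] = {-5, -4, -3} → 3 states.
Total: 5.

5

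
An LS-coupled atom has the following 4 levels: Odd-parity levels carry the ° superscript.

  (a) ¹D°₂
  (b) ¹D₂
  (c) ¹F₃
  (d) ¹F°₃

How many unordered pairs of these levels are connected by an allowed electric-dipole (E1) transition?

4

(a)–(b): allowed.
(a)–(c): allowed.
(a)–(d): forbidden (parity).
(b)–(c): forbidden (parity).
(b)–(d): allowed.
(c)–(d): allowed.
Allowed pairs: 4 of 6.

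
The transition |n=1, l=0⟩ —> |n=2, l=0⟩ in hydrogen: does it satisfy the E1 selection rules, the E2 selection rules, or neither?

neither

Δl = 0 − 0 = +0; l_i + l_f = 0.
E1 (Δl = ±1): not satisfied.
E2 (Δl = 0,±2, l_i+l_f ≥ 2): not satisfied.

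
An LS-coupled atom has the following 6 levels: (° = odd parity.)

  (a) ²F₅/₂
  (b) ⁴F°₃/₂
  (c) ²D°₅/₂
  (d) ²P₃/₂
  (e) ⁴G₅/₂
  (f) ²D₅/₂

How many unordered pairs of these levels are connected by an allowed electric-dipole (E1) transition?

4

(a)–(b): forbidden (ΔS).
(a)–(c): allowed.
(a)–(d): forbidden (parity, ΔL).
(a)–(e): forbidden (parity, ΔS).
(a)–(f): forbidden (parity).
(b)–(c): forbidden (parity, ΔS).
(b)–(d): forbidden (ΔS, ΔL).
(b)–(e): allowed.
(b)–(f): forbidden (ΔS).
(c)–(d): allowed.
(c)–(e): forbidden (ΔS, ΔL).
(c)–(f): allowed.
(d)–(e): forbidden (parity, ΔS, ΔL).
(d)–(f): forbidden (parity).
(e)–(f): forbidden (parity, ΔS, ΔL).
Allowed pairs: 4 of 15.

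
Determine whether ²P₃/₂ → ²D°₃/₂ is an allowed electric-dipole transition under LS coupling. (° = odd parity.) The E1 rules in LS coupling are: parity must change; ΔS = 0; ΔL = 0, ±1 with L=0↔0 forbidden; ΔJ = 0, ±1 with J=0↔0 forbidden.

Reading off the term symbols: S 1/2→1/2, L 1→2, J 3/2→3/2, parity even→odd.
ΔJ = 0, ±1 (not J=0↔0): J: 3/2 → 3/2, ΔJ = +0 — satisfied.
Parity must change: even → odd — satisfied.
ΔL = 0, ±1 (not L=0↔0): L: 1 → 2, ΔL = +1 — satisfied.
ΔS = 0: S: 1/2 → 1/2 — satisfied.
All four E1 rules are satisfied.

allowed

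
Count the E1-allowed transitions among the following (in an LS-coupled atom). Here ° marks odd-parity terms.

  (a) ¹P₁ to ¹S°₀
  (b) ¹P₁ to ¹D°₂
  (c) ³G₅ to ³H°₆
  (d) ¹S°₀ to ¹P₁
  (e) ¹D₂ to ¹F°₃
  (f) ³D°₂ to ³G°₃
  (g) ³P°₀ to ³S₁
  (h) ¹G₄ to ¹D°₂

6

(a) allowed
(b) allowed
(c) allowed
(d) allowed
(e) allowed
(f) forbidden (parity, ΔL fail)
(g) allowed
(h) forbidden (ΔL, ΔJ fail)
Total allowed: 6 of 8.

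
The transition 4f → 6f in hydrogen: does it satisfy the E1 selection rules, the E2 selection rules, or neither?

Δl = 3 − 3 = +0; l_i + l_f = 6.
E1 (Δl = ±1): not satisfied.
E2 (Δl = 0,±2, l_i+l_f ≥ 2): satisfied.

E2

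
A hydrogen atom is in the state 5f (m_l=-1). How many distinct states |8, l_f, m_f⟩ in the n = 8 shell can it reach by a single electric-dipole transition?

6

E1 requires Δl = ±1, so l_f ∈ {2, 4}; with 0 ≤ l_f ≤ n_f−1 = 7, the allowed l_f values are {2, 4}.
For l_f = 2: m_f ∈ {m_i−1, m_i, m_i+1} ∩ [−2, 2] = {-2, -1, 0} → 3 states.
For l_f = 4: m_f ∈ {m_i−1, m_i, m_i+1} ∩ [−4, 4] = {-2, -1, 0} → 3 states.
Total: 6.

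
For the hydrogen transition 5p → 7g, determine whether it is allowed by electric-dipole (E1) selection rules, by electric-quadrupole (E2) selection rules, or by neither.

neither

Δl = 4 − 1 = +3; l_i + l_f = 5.
E1 (Δl = ±1): not satisfied.
E2 (Δl = 0,±2, l_i+l_f ≥ 2): not satisfied.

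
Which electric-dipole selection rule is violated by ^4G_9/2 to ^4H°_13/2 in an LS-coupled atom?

Parity must change: even → odd — satisfied.
ΔS = 0: S: 3/2 → 3/2 — satisfied.
ΔL = 0, ±1 (not L=0↔0): L: 4 → 5, ΔL = +1 — satisfied.
ΔJ = 0, ±1 (not J=0↔0): J: 9/2 → 13/2, ΔJ = +2 — violated.

the ΔJ = 0, ±1 rule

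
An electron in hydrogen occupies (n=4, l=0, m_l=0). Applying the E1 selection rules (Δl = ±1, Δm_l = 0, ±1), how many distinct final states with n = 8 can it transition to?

E1 requires Δl = ±1, so l_f ∈ {-1, 1}; with 0 ≤ l_f ≤ n_f−1 = 7, the allowed l_f values are {1}.
For l_f = 1: m_f ∈ {m_i−1, m_i, m_i+1} ∩ [−1, 1] = {-1, 0, 1} → 3 states.
Total: 3.

3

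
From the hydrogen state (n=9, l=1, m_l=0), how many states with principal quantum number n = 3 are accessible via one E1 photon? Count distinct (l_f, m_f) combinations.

E1 requires Δl = ±1, so l_f ∈ {0, 2}; with 0 ≤ l_f ≤ n_f−1 = 2, the allowed l_f values are {0, 2}.
For l_f = 0: m_f ∈ {m_i−1, m_i, m_i+1} ∩ [−0, 0] = {0} → 1 state.
For l_f = 2: m_f ∈ {m_i−1, m_i, m_i+1} ∩ [−2, 2] = {-1, 0, 1} → 3 states.
Total: 4.

4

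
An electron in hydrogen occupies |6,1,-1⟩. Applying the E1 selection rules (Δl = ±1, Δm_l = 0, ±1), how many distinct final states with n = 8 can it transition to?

E1 requires Δl = ±1, so l_f ∈ {0, 2}; with 0 ≤ l_f ≤ n_f−1 = 7, the allowed l_f values are {0, 2}.
For l_f = 0: m_f ∈ {m_i−1, m_i, m_i+1} ∩ [−0, 0] = {0} → 1 state.
For l_f = 2: m_f ∈ {m_i−1, m_i, m_i+1} ∩ [−2, 2] = {-2, -1, 0} → 3 states.
Total: 4.

4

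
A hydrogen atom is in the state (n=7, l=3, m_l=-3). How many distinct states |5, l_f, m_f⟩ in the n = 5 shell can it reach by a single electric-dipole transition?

E1 requires Δl = ±1, so l_f ∈ {2, 4}; with 0 ≤ l_f ≤ n_f−1 = 4, the allowed l_f values are {2, 4}.
For l_f = 2: m_f ∈ {m_i−1, m_i, m_i+1} ∩ [−2, 2] = {-2} → 1 state.
For l_f = 4: m_f ∈ {m_i−1, m_i, m_i+1} ∩ [−4, 4] = {-4, -3, -2} → 3 states.
Total: 4.

4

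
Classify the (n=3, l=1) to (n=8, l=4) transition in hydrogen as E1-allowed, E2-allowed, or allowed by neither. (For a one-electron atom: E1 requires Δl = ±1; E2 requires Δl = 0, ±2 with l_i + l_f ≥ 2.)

neither

Δl = 4 − 1 = +3; l_i + l_f = 5.
E1 (Δl = ±1): not satisfied.
E2 (Δl = 0,±2, l_i+l_f ≥ 2): not satisfied.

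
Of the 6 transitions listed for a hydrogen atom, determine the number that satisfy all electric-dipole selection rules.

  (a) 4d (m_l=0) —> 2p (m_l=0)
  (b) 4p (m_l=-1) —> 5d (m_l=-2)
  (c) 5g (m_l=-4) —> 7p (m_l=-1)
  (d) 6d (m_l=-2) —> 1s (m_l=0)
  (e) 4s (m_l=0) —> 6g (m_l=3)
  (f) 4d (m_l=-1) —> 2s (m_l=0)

(a) allowed
(b) allowed
(c) forbidden — Δl = -3 (E1 requires Δl = ±1); Δm_l = +3 (E1 requires Δm_l = 0, ±1)
(d) forbidden — Δl = -2 (E1 requires Δl = ±1); Δm_l = +2 (E1 requires Δm_l = 0, ±1)
(e) forbidden — Δl = +4 (E1 requires Δl = ±1); Δm_l = +3 (E1 requires Δm_l = 0, ±1)
(f) forbidden — Δl = -2 (E1 requires Δl = ±1)
Total allowed: 2 of 6.

2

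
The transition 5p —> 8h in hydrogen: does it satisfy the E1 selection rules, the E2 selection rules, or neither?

Δl = 5 − 1 = +4; l_i + l_f = 6.
E1 (Δl = ±1): not satisfied.
E2 (Δl = 0,±2, l_i+l_f ≥ 2): not satisfied.

neither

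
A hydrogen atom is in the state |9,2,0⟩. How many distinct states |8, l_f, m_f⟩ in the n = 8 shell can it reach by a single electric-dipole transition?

6

E1 requires Δl = ±1, so l_f ∈ {1, 3}; with 0 ≤ l_f ≤ n_f−1 = 7, the allowed l_f values are {1, 3}.
For l_f = 1: m_f ∈ {m_i−1, m_i, m_i+1} ∩ [−1, 1] = {-1, 0, 1} → 3 states.
For l_f = 3: m_f ∈ {m_i−1, m_i, m_i+1} ∩ [−3, 3] = {-1, 0, 1} → 3 states.
Total: 6.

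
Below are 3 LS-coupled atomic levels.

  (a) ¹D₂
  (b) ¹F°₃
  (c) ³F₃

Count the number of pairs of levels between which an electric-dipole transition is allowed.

1

(a)–(b): allowed.
(a)–(c): forbidden (parity, ΔS).
(b)–(c): forbidden (ΔS).
Allowed pairs: 1 of 3.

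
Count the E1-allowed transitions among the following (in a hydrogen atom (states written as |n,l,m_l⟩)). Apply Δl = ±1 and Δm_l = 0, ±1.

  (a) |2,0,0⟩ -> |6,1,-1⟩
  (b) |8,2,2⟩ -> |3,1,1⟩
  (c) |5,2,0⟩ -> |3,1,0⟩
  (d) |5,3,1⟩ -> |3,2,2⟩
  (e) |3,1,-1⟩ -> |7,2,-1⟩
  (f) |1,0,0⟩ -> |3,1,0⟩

6

(a) allowed
(b) allowed
(c) allowed
(d) allowed
(e) allowed
(f) allowed
Total allowed: 6 of 6.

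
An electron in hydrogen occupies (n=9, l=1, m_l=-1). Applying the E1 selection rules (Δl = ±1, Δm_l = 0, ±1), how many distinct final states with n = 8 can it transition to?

4

E1 requires Δl = ±1, so l_f ∈ {0, 2}; with 0 ≤ l_f ≤ n_f−1 = 7, the allowed l_f values are {0, 2}.
For l_f = 0: m_f ∈ {m_i−1, m_i, m_i+1} ∩ [−0, 0] = {0} → 1 state.
For l_f = 2: m_f ∈ {m_i−1, m_i, m_i+1} ∩ [−2, 2] = {-2, -1, 0} → 3 states.
Total: 4.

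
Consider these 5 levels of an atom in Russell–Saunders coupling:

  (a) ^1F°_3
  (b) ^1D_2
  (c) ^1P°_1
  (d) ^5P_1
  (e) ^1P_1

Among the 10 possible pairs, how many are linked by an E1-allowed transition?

(a)–(b): allowed.
(a)–(c): forbidden (parity, ΔL, ΔJ).
(a)–(d): forbidden (ΔS, ΔL, ΔJ).
(a)–(e): forbidden (ΔL, ΔJ).
(b)–(c): allowed.
(b)–(d): forbidden (parity, ΔS).
(b)–(e): forbidden (parity).
(c)–(d): forbidden (ΔS).
(c)–(e): allowed.
(d)–(e): forbidden (parity, ΔS).
Allowed pairs: 3 of 10.

3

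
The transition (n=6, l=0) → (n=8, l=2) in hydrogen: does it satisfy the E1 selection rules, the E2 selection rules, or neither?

Δl = 2 − 0 = +2; l_i + l_f = 2.
E1 (Δl = ±1): not satisfied.
E2 (Δl = 0,±2, l_i+l_f ≥ 2): satisfied.

E2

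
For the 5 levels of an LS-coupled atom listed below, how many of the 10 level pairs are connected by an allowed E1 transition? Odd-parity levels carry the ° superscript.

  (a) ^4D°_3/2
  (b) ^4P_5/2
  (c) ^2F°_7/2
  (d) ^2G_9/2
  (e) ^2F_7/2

3

(a)–(b): allowed.
(a)–(c): forbidden (parity, ΔS, ΔJ).
(a)–(d): forbidden (ΔS, ΔL, ΔJ).
(a)–(e): forbidden (ΔS, ΔJ).
(b)–(c): forbidden (ΔS, ΔL).
(b)–(d): forbidden (parity, ΔS, ΔL, ΔJ).
(b)–(e): forbidden (parity, ΔS, ΔL).
(c)–(d): allowed.
(c)–(e): allowed.
(d)–(e): forbidden (parity).
Allowed pairs: 3 of 10.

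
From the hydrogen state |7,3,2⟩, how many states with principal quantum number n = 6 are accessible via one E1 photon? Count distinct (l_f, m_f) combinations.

E1 requires Δl = ±1, so l_f ∈ {2, 4}; with 0 ≤ l_f ≤ n_f−1 = 5, the allowed l_f values are {2, 4}.
For l_f = 2: m_f ∈ {m_i−1, m_i, m_i+1} ∩ [−2, 2] = {1, 2} → 2 states.
For l_f = 4: m_f ∈ {m_i−1, m_i, m_i+1} ∩ [−4, 4] = {1, 2, 3} → 3 states.
Total: 5.

5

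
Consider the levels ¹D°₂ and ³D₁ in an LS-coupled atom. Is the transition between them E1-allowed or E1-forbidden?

ΔS = 0: S: 0 → 1 — fails.
ΔL = 0, ±1 (not L=0↔0): L: 2 → 2, ΔL = +0 — passes.
Parity must change: odd → even — passes.
ΔJ = 0, ±1 (not J=0↔0): J: 2 → 1, ΔJ = -1 — passes.
Rule(s) violated: ΔS.

forbidden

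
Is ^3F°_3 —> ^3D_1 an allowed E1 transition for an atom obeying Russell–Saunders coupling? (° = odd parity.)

Reading off the term symbols: S 1→1, L 3→2, J 3→1, parity odd→even.
Parity must change: odd → even — ✓.
ΔS = 0: S: 1 → 1 — ✓.
ΔL = 0, ±1 (not L=0↔0): L: 3 → 2, ΔL = -1 — ✓.
ΔJ = 0, ±1 (not J=0↔0): J: 3 → 1, ΔJ = -2 — ✗.
Rule(s) violated: ΔJ.

forbidden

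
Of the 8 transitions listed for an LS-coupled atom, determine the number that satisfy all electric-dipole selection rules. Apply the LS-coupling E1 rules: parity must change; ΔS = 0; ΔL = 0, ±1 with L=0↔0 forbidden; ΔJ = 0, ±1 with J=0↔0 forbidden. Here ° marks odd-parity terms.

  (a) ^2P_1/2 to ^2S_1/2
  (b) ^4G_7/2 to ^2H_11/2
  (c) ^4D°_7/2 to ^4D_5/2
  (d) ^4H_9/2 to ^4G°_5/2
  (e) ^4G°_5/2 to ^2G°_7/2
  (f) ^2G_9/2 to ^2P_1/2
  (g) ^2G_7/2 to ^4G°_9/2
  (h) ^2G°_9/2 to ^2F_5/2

(a) forbidden (parity fails)
(b) forbidden (parity, ΔS, ΔJ fail)
(c) allowed
(d) forbidden (ΔJ fails)
(e) forbidden (parity, ΔS fail)
(f) forbidden (parity, ΔL, ΔJ fail)
(g) forbidden (ΔS fails)
(h) forbidden (ΔJ fails)
Total allowed: 1 of 8.

1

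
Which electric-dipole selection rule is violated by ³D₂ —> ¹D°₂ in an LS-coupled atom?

the ΔS = 0 rule

ΔJ = 0, ±1 (not J=0↔0): J: 2 → 2, ΔJ = +0 — ok.
ΔS = 0: S: 1 → 0 — fails.
Parity must change: even → odd — ok.
ΔL = 0, ±1 (not L=0↔0): L: 2 → 2, ΔL = +0 — ok.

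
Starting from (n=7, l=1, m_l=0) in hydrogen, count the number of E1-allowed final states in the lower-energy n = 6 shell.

4

E1 requires Δl = ±1, so l_f ∈ {0, 2}; with 0 ≤ l_f ≤ n_f−1 = 5, the allowed l_f values are {0, 2}.
For l_f = 0: m_f ∈ {m_i−1, m_i, m_i+1} ∩ [−0, 0] = {0} → 1 state.
For l_f = 2: m_f ∈ {m_i−1, m_i, m_i+1} ∩ [−2, 2] = {-1, 0, 1} → 3 states.
Total: 4.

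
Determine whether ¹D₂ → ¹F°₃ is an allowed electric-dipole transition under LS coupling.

allowed

Reading off the term symbols: S 0→0, L 2→3, J 2→3, parity even→odd.
Parity must change: even → odd — satisfied.
ΔS = 0: S: 0 → 0 — satisfied.
ΔL = 0, ±1 (not L=0↔0): L: 2 → 3, ΔL = +1 — satisfied.
ΔJ = 0, ±1 (not J=0↔0): J: 2 → 3, ΔJ = +1 — satisfied.
All four E1 rules are satisfied.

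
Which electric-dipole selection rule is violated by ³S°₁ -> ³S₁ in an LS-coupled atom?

the L=0 ↔ L=0 exclusion

Initial level: S=1, L=0, J=1, parity odd. Final level: S=1, L=0, J=1, parity even.
ΔJ = 0, ±1 (not J=0↔0): J: 1 → 1, ΔJ = +0 — passes.
Parity must change: odd → even — passes.
ΔS = 0: S: 1 → 1 — passes.
ΔL = 0, ±1 (not L=0↔0): L: 0 → 0, ΔL = +0 — fails.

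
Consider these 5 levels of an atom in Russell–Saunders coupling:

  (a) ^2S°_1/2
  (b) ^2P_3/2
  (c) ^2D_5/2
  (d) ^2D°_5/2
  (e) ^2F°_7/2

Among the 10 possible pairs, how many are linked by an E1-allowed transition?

(a)–(b): allowed.
(a)–(c): forbidden (ΔL, ΔJ).
(a)–(d): forbidden (parity, ΔL, ΔJ).
(a)–(e): forbidden (parity, ΔL, ΔJ).
(b)–(c): forbidden (parity).
(b)–(d): allowed.
(b)–(e): forbidden (ΔL, ΔJ).
(c)–(d): allowed.
(c)–(e): allowed.
(d)–(e): forbidden (parity).
Allowed pairs: 4 of 10.

4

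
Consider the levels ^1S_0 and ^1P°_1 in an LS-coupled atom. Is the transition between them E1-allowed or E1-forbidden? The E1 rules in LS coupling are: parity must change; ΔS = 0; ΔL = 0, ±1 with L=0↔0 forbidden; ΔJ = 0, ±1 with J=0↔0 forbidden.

allowed

ΔJ = 0, ±1 (not J=0↔0): J: 0 → 1, ΔJ = +1 — passes.
ΔS = 0: S: 0 → 0 — passes.
ΔL = 0, ±1 (not L=0↔0): L: 0 → 1, ΔL = +1 — passes.
Parity must change: even → odd — passes.
All four E1 rules are satisfied.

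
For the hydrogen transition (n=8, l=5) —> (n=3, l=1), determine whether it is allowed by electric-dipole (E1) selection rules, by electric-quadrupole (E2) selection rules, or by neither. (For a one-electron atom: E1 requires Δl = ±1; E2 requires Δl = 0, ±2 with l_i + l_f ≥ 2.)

Δl = 1 − 5 = -4; l_i + l_f = 6.
E1 (Δl = ±1): not satisfied.
E2 (Δl = 0,±2, l_i+l_f ≥ 2): not satisfied.

neither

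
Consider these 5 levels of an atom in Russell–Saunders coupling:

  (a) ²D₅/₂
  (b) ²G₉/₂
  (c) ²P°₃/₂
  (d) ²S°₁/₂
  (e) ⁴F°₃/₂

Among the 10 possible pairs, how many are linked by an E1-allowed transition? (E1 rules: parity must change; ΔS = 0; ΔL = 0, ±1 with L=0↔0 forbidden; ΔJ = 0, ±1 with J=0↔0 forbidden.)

1

(a)–(b): forbidden (parity, ΔL, ΔJ).
(a)–(c): allowed.
(a)–(d): forbidden (ΔL, ΔJ).
(a)–(e): forbidden (ΔS).
(b)–(c): forbidden (ΔL, ΔJ).
(b)–(d): forbidden (ΔL, ΔJ).
(b)–(e): forbidden (ΔS, ΔJ).
(c)–(d): forbidden (parity).
(c)–(e): forbidden (parity, ΔS, ΔL).
(d)–(e): forbidden (parity, ΔS, ΔL).
Allowed pairs: 1 of 10.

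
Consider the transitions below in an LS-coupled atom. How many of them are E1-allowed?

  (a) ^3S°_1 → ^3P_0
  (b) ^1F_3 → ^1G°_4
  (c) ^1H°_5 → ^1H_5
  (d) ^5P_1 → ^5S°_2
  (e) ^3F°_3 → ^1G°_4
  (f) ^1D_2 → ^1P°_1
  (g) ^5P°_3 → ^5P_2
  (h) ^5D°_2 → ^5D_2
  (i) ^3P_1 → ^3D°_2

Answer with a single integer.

(a) allowed
(b) allowed
(c) allowed
(d) allowed
(e) forbidden (parity, ΔS fail)
(f) allowed
(g) allowed
(h) allowed
(i) allowed
Total allowed: 8 of 9.

8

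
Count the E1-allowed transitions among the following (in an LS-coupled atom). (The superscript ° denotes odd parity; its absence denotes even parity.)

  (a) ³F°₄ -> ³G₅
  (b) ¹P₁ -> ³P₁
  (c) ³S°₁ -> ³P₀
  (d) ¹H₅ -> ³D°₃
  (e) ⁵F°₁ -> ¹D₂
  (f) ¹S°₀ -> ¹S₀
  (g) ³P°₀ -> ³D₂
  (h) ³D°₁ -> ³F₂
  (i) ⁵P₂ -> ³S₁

(a) allowed
(b) forbidden (parity, ΔS fail)
(c) allowed
(d) forbidden (ΔS, ΔL, ΔJ fail)
(e) forbidden (ΔS fails)
(f) forbidden (ΔL, ΔJ fail)
(g) forbidden (ΔJ fails)
(h) allowed
(i) forbidden (parity, ΔS fail)
Total allowed: 3 of 9.

3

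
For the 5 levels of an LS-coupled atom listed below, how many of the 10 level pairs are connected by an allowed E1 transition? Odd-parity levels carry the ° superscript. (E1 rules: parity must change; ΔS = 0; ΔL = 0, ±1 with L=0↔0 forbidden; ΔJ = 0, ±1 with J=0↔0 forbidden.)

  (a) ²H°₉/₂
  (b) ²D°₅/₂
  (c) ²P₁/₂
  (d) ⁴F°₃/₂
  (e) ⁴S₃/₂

(a)–(b): forbidden (parity, ΔL, ΔJ).
(a)–(c): forbidden (ΔL, ΔJ).
(a)–(d): forbidden (parity, ΔS, ΔL, ΔJ).
(a)–(e): forbidden (ΔS, ΔL, ΔJ).
(b)–(c): forbidden (ΔJ).
(b)–(d): forbidden (parity, ΔS).
(b)–(e): forbidden (ΔS, ΔL).
(c)–(d): forbidden (ΔS, ΔL).
(c)–(e): forbidden (parity, ΔS).
(d)–(e): forbidden (ΔL).
Allowed pairs: 0 of 10.

0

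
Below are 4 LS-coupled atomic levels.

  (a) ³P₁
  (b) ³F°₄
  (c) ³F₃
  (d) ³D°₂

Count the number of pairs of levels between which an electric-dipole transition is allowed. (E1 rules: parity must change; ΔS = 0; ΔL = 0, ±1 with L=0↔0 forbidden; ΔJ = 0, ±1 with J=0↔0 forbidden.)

(a)–(b): forbidden (ΔL, ΔJ).
(a)–(c): forbidden (parity, ΔL, ΔJ).
(a)–(d): allowed.
(b)–(c): allowed.
(b)–(d): forbidden (parity, ΔJ).
(c)–(d): allowed.
Allowed pairs: 3 of 6.

3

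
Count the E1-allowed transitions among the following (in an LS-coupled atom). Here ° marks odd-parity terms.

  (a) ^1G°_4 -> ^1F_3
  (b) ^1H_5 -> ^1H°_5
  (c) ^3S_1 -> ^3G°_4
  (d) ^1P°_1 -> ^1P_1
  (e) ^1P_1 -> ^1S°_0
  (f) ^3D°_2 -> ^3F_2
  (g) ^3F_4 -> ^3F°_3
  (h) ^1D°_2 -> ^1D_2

7

(a) allowed
(b) allowed
(c) forbidden (ΔL, ΔJ fail)
(d) allowed
(e) allowed
(f) allowed
(g) allowed
(h) allowed
Total allowed: 7 of 8.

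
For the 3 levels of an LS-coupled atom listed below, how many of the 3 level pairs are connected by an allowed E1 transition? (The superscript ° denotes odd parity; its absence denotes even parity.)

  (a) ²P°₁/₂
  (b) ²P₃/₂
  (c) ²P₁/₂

(a)–(b): allowed.
(a)–(c): allowed.
(b)–(c): forbidden (parity).
Allowed pairs: 2 of 3.

2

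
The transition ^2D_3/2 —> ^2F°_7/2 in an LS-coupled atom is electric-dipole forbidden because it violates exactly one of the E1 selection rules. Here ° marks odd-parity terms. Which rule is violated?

the ΔJ = 0, ±1 rule

Initial level: S=1/2, L=2, J=3/2, parity even. Final level: S=1/2, L=3, J=7/2, parity odd.
Parity must change: even → odd — ✓.
ΔS = 0: S: 1/2 → 1/2 — ✓.
ΔL = 0, ±1 (not L=0↔0): L: 2 → 3, ΔL = +1 — ✓.
ΔJ = 0, ±1 (not J=0↔0): J: 3/2 → 7/2, ΔJ = +2 — ✗.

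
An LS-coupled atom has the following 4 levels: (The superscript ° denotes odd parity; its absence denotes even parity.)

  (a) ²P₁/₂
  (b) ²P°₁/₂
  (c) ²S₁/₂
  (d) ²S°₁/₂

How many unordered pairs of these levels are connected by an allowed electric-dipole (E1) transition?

(a)–(b): allowed.
(a)–(c): forbidden (parity).
(a)–(d): allowed.
(b)–(c): allowed.
(b)–(d): forbidden (parity).
(c)–(d): forbidden (ΔL).
Allowed pairs: 3 of 6.

3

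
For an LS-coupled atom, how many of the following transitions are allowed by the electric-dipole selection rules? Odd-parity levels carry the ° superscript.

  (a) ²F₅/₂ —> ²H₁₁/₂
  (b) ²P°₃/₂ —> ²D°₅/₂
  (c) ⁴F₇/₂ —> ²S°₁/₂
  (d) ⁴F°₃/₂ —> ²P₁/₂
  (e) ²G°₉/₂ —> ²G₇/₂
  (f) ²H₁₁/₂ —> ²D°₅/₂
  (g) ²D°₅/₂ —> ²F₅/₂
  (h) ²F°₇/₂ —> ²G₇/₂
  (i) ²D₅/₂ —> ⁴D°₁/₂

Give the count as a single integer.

3

(a) forbidden (parity, ΔL, ΔJ fail)
(b) forbidden (parity fails)
(c) forbidden (ΔS, ΔL, ΔJ fail)
(d) forbidden (ΔS, ΔL fail)
(e) allowed
(f) forbidden (ΔL, ΔJ fail)
(g) allowed
(h) allowed
(i) forbidden (ΔS, ΔJ fail)
Total allowed: 3 of 9.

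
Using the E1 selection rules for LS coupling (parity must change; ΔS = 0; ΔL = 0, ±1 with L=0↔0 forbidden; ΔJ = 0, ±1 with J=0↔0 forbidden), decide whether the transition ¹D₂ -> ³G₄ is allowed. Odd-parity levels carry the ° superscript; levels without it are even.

Initial level: S=0, L=2, J=2, parity even. Final level: S=1, L=4, J=4, parity even.
Parity must change: even → even — violated.
ΔS = 0: S: 0 → 1 — violated.
ΔL = 0, ±1 (not L=0↔0): L: 2 → 4, ΔL = +2 — violated.
ΔJ = 0, ±1 (not J=0↔0): J: 2 → 4, ΔJ = +2 — violated.
Rule(s) violated: parity, ΔS, ΔL, ΔJ.

forbidden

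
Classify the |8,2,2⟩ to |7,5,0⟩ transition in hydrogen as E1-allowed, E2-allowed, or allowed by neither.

neither

Δl = 5 − 2 = +3; l_i + l_f = 7.
Δm_l = -2.
E1 (Δl = ±1, |Δm_l| ≤ 1): not satisfied.
E2 (Δl = 0,±2, l_i+l_f ≥ 2, |Δm_l| ≤ 2): not satisfied.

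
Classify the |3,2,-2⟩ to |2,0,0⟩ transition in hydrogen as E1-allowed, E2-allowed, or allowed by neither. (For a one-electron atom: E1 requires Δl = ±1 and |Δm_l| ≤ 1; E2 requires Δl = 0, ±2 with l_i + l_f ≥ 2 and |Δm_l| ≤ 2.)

E2

Δl = 0 − 2 = -2; l_i + l_f = 2.
Δm_l = +2.
E1 (Δl = ±1, |Δm_l| ≤ 1): not satisfied.
E2 (Δl = 0,±2, l_i+l_f ≥ 2, |Δm_l| ≤ 2): satisfied.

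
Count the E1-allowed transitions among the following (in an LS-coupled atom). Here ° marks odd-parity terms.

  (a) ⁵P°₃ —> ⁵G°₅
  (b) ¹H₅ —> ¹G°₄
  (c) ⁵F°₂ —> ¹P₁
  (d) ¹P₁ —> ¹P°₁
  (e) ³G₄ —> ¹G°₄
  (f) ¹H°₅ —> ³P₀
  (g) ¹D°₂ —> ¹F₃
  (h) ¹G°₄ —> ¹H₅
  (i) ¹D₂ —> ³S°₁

(a) forbidden (parity, ΔL, ΔJ fail)
(b) allowed
(c) forbidden (ΔS, ΔL fail)
(d) allowed
(e) forbidden (ΔS fails)
(f) forbidden (ΔS, ΔL, ΔJ fail)
(g) allowed
(h) allowed
(i) forbidden (ΔS, ΔL fail)
Total allowed: 4 of 9.

4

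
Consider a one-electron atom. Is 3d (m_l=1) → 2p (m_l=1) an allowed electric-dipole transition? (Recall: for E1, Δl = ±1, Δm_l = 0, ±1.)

Initial l = 2, final l = 1, so Δl = -1. E1 requires Δl = ±1: satisfied.
m_l: 1 → 1 (Δm_l = +0). |Δm_l| ≤ 1 satisfied.
All E1 selection rules are satisfied.

allowed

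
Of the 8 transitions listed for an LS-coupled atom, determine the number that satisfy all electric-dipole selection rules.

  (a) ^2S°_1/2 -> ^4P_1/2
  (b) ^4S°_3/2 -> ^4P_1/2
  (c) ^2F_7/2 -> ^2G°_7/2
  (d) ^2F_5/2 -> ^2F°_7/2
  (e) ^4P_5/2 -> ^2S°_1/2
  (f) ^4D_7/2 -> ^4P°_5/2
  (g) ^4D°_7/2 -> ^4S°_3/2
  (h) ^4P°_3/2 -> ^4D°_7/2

(a) forbidden (ΔS fails)
(b) allowed
(c) allowed
(d) allowed
(e) forbidden (ΔS, ΔJ fail)
(f) allowed
(g) forbidden (parity, ΔL, ΔJ fail)
(h) forbidden (parity, ΔJ fail)
Total allowed: 4 of 8.

4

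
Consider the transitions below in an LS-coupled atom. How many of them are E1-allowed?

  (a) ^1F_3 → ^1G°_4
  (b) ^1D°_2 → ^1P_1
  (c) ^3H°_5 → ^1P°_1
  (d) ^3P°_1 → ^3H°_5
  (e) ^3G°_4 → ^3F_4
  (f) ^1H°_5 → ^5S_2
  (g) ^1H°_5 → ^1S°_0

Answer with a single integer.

(a) allowed
(b) allowed
(c) forbidden (parity, ΔS, ΔL, ΔJ fail)
(d) forbidden (parity, ΔL, ΔJ fail)
(e) allowed
(f) forbidden (ΔS, ΔL, ΔJ fail)
(g) forbidden (parity, ΔL, ΔJ fail)
Total allowed: 3 of 7.

3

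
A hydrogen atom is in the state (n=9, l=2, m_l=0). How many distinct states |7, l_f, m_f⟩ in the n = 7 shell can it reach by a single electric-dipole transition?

6

E1 requires Δl = ±1, so l_f ∈ {1, 3}; with 0 ≤ l_f ≤ n_f−1 = 6, the allowed l_f values are {1, 3}.
For l_f = 1: m_f ∈ {m_i−1, m_i, m_i+1} ∩ [−1, 1] = {-1, 0, 1} → 3 states.
For l_f = 3: m_f ∈ {m_i−1, m_i, m_i+1} ∩ [−3, 3] = {-1, 0, 1} → 3 states.
Total: 6.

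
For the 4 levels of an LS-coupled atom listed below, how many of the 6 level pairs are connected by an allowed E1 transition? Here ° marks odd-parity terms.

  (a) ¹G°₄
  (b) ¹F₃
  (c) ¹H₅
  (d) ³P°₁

2

(a)–(b): allowed.
(a)–(c): allowed.
(a)–(d): forbidden (parity, ΔS, ΔL, ΔJ).
(b)–(c): forbidden (parity, ΔL, ΔJ).
(b)–(d): forbidden (ΔS, ΔL, ΔJ).
(c)–(d): forbidden (ΔS, ΔL, ΔJ).
Allowed pairs: 2 of 6.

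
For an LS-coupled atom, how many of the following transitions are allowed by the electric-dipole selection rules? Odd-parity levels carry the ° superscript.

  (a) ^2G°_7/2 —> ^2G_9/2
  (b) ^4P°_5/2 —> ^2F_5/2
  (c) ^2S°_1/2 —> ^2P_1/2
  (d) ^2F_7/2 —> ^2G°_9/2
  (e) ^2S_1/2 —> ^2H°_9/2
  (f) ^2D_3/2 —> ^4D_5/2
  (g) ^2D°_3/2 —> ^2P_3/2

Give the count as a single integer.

4

(a) allowed
(b) forbidden (ΔS, ΔL fail)
(c) allowed
(d) allowed
(e) forbidden (ΔL, ΔJ fail)
(f) forbidden (parity, ΔS fail)
(g) allowed
Total allowed: 4 of 7.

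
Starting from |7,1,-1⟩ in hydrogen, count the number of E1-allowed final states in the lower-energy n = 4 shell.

4

E1 requires Δl = ±1, so l_f ∈ {0, 2}; with 0 ≤ l_f ≤ n_f−1 = 3, the allowed l_f values are {0, 2}.
For l_f = 0: m_f ∈ {m_i−1, m_i, m_i+1} ∩ [−0, 0] = {0} → 1 state.
For l_f = 2: m_f ∈ {m_i−1, m_i, m_i+1} ∩ [−2, 2] = {-2, -1, 0} → 3 states.
Total: 4.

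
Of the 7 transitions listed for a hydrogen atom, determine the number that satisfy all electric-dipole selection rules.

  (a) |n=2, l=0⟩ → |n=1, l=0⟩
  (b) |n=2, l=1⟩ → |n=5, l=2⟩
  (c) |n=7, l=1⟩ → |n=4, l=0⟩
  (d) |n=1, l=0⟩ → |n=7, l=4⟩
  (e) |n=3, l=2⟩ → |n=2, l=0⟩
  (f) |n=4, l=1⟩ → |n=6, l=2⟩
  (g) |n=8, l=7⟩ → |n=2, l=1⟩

3

(a) forbidden — Δl = +0 (E1 requires Δl = ±1)
(b) allowed
(c) allowed
(d) forbidden — Δl = +4 (E1 requires Δl = ±1)
(e) forbidden — Δl = -2 (E1 requires Δl = ±1)
(f) allowed
(g) forbidden — Δl = -6 (E1 requires Δl = ±1)
Total allowed: 3 of 7.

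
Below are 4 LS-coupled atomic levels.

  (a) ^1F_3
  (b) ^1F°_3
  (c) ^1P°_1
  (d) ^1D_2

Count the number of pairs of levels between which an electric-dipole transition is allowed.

(a)–(b): allowed.
(a)–(c): forbidden (ΔL, ΔJ).
(a)–(d): forbidden (parity).
(b)–(c): forbidden (parity, ΔL, ΔJ).
(b)–(d): allowed.
(c)–(d): allowed.
Allowed pairs: 3 of 6.

3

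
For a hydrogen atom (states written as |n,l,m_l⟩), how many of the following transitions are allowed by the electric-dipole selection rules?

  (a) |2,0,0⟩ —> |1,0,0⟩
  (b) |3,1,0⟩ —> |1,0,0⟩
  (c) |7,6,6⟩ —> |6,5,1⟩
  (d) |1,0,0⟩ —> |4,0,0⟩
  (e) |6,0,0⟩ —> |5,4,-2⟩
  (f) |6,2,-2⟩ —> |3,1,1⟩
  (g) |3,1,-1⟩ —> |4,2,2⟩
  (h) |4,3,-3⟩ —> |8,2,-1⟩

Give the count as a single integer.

(a) forbidden — Δl = +0 (E1 requires Δl = ±1)
(b) allowed
(c) forbidden — Δm_l = -5 (E1 requires Δm_l = 0, ±1)
(d) forbidden — Δl = +0 (E1 requires Δl = ±1)
(e) forbidden — Δl = +4 (E1 requires Δl = ±1); Δm_l = -2 (E1 requires Δm_l = 0, ±1)
(f) forbidden — Δm_l = +3 (E1 requires Δm_l = 0, ±1)
(g) forbidden — Δm_l = +3 (E1 requires Δm_l = 0, ±1)
(h) forbidden — Δm_l = +2 (E1 requires Δm_l = 0, ±1)
Total allowed: 1 of 8.

1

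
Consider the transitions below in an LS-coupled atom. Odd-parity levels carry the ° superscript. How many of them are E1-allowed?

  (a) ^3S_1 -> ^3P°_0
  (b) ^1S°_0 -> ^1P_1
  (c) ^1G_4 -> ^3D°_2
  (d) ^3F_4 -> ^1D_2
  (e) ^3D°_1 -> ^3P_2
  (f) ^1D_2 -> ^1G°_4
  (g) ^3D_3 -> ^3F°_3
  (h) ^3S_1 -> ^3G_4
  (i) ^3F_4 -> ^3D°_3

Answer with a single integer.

(a) allowed
(b) allowed
(c) forbidden (ΔS, ΔL, ΔJ fail)
(d) forbidden (parity, ΔS, ΔJ fail)
(e) allowed
(f) forbidden (ΔL, ΔJ fail)
(g) allowed
(h) forbidden (parity, ΔL, ΔJ fail)
(i) allowed
Total allowed: 5 of 9.

5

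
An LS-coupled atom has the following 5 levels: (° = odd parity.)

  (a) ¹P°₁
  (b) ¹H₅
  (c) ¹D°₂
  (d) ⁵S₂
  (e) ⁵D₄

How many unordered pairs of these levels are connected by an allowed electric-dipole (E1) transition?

0

(a)–(b): forbidden (ΔL, ΔJ).
(a)–(c): forbidden (parity).
(a)–(d): forbidden (ΔS).
(a)–(e): forbidden (ΔS, ΔJ).
(b)–(c): forbidden (ΔL, ΔJ).
(b)–(d): forbidden (parity, ΔS, ΔL, ΔJ).
(b)–(e): forbidden (parity, ΔS, ΔL).
(c)–(d): forbidden (ΔS, ΔL).
(c)–(e): forbidden (ΔS, ΔJ).
(d)–(e): forbidden (parity, ΔL, ΔJ).
Allowed pairs: 0 of 10.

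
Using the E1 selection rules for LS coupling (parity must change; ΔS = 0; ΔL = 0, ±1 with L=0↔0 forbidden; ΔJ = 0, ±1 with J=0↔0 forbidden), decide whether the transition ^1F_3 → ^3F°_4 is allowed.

ΔJ = 0, ±1 (not J=0↔0): J: 3 → 4, ΔJ = +1 — passes.
Parity must change: even → odd — passes.
ΔS = 0: S: 0 → 1 — fails.
ΔL = 0, ±1 (not L=0↔0): L: 3 → 3, ΔL = +0 — passes.
Rule(s) violated: ΔS.

forbidden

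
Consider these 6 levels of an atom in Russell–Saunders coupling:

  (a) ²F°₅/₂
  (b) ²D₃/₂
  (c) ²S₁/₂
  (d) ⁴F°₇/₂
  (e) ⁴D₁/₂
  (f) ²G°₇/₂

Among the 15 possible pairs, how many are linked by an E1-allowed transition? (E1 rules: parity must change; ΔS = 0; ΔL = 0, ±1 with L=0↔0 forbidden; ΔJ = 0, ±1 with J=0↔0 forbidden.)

1

(a)–(b): allowed.
(a)–(c): forbidden (ΔL, ΔJ).
(a)–(d): forbidden (parity, ΔS).
(a)–(e): forbidden (ΔS, ΔJ).
(a)–(f): forbidden (parity).
(b)–(c): forbidden (parity, ΔL).
(b)–(d): forbidden (ΔS, ΔJ).
(b)–(e): forbidden (parity, ΔS).
(b)–(f): forbidden (ΔL, ΔJ).
(c)–(d): forbidden (ΔS, ΔL, ΔJ).
(c)–(e): forbidden (parity, ΔS, ΔL).
(c)–(f): forbidden (ΔL, ΔJ).
(d)–(e): forbidden (ΔJ).
(d)–(f): forbidden (parity, ΔS).
(e)–(f): forbidden (ΔS, ΔL, ΔJ).
Allowed pairs: 1 of 15.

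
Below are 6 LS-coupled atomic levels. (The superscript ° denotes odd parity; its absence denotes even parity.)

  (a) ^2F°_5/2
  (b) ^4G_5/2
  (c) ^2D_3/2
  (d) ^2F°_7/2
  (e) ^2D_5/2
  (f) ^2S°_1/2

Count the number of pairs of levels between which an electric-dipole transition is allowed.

(a)–(b): forbidden (ΔS).
(a)–(c): allowed.
(a)–(d): forbidden (parity).
(a)–(e): allowed.
(a)–(f): forbidden (parity, ΔL, ΔJ).
(b)–(c): forbidden (parity, ΔS, ΔL).
(b)–(d): forbidden (ΔS).
(b)–(e): forbidden (parity, ΔS, ΔL).
(b)–(f): forbidden (ΔS, ΔL, ΔJ).
(c)–(d): forbidden (ΔJ).
(c)–(e): forbidden (parity).
(c)–(f): forbidden (ΔL).
(d)–(e): allowed.
(d)–(f): forbidden (parity, ΔL, ΔJ).
(e)–(f): forbidden (ΔL, ΔJ).
Allowed pairs: 3 of 15.

3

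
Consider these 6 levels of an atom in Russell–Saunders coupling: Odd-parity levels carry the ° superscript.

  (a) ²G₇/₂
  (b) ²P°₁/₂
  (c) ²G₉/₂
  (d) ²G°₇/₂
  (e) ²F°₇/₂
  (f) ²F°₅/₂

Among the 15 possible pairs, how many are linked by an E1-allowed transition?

(a)–(b): forbidden (ΔL, ΔJ).
(a)–(c): forbidden (parity).
(a)–(d): allowed.
(a)–(e): allowed.
(a)–(f): allowed.
(b)–(c): forbidden (ΔL, ΔJ).
(b)–(d): forbidden (parity, ΔL, ΔJ).
(b)–(e): forbidden (parity, ΔL, ΔJ).
(b)–(f): forbidden (parity, ΔL, ΔJ).
(c)–(d): allowed.
(c)–(e): allowed.
(c)–(f): forbidden (ΔJ).
(d)–(e): forbidden (parity).
(d)–(f): forbidden (parity).
(e)–(f): forbidden (parity).
Allowed pairs: 5 of 15.

5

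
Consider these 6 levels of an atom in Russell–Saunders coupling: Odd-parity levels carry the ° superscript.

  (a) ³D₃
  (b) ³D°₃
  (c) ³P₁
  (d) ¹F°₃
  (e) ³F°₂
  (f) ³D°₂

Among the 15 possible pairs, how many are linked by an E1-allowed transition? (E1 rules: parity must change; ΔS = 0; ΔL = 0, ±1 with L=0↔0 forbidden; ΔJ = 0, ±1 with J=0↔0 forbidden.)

(a)–(b): allowed.
(a)–(c): forbidden (parity, ΔJ).
(a)–(d): forbidden (ΔS).
(a)–(e): allowed.
(a)–(f): allowed.
(b)–(c): forbidden (ΔJ).
(b)–(d): forbidden (parity, ΔS).
(b)–(e): forbidden (parity).
(b)–(f): forbidden (parity).
(c)–(d): forbidden (ΔS, ΔL, ΔJ).
(c)–(e): forbidden (ΔL).
(c)–(f): allowed.
(d)–(e): forbidden (parity, ΔS).
(d)–(f): forbidden (parity, ΔS).
(e)–(f): forbidden (parity).
Allowed pairs: 4 of 15.

4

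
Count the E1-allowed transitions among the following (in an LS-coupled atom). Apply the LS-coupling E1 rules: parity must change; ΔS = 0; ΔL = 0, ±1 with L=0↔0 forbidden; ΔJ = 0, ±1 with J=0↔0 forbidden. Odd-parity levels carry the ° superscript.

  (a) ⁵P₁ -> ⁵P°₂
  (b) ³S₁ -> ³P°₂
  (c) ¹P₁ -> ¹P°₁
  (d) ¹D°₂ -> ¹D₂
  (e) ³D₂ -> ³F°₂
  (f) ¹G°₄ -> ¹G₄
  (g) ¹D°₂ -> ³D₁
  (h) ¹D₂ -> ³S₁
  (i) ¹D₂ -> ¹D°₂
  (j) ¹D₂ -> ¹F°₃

(a) allowed
(b) allowed
(c) allowed
(d) allowed
(e) allowed
(f) allowed
(g) forbidden (ΔS fails)
(h) forbidden (parity, ΔS, ΔL fail)
(i) allowed
(j) allowed
Total allowed: 8 of 10.

8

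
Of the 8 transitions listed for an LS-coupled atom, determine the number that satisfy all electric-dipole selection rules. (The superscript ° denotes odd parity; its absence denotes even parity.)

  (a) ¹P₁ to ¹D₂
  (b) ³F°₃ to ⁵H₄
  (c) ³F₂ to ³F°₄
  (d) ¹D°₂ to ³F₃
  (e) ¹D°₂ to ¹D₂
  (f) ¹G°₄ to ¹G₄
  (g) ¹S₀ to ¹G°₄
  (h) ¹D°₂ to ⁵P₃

2

(a) forbidden (parity fails)
(b) forbidden (ΔS, ΔL fail)
(c) forbidden (ΔJ fails)
(d) forbidden (ΔS fails)
(e) allowed
(f) allowed
(g) forbidden (ΔL, ΔJ fail)
(h) forbidden (ΔS fails)
Total allowed: 2 of 8.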